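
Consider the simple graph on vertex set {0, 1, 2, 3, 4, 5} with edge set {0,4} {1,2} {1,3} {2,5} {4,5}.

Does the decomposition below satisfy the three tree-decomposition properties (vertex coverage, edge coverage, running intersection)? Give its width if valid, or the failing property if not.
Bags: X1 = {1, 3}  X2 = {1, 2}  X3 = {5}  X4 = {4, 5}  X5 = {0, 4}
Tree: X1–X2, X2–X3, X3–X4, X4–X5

No — edge (2,5) lies in no bag.

A tree decomposition must satisfy three properties: every vertex lies in some bag; for every edge, both endpoints lie together in some bag; and for every vertex, the bags containing it form a connected subtree. Here edge (2,5) lies in no bag, so the decomposition is invalid.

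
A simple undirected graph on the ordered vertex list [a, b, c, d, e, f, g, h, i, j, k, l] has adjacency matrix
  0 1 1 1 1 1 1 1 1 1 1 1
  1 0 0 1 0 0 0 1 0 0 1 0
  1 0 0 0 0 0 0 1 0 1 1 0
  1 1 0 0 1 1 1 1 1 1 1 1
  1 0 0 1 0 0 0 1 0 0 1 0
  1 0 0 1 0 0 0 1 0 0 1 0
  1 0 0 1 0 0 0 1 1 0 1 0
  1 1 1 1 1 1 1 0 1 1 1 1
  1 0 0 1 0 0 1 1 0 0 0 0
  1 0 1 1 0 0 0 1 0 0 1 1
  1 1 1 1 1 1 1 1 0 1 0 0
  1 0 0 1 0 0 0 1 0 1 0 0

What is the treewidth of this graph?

4

A width-4 tree decomposition is:
Bags: B1 = {a, d, h, j, l}  B2 = {a, d, h, j, k}  B3 = {a, d, g, h, k}  B4 = {a, c, h, j, k}  B5 = {a, d, e, h, k}  B6 = {a, b, d, h, k}  B7 = {a, d, f, h, k}  B8 = {a, d, g, h, i}
Tree: B1–B2, B2–B3, B2–B4, B2–B5, B2–B6, B3–B7, B3–B8
Each bag holds 5 vertices, so the decomposition has width 4, which upper-bounds the treewidth. For the lower bound, the 5 vertices {a, d, h, j, l} are pairwise adjacent, and any tree decomposition puts a clique entirely inside one bag — forcing width ≥ 4. The upper and lower bounds meet at 4, so that is the treewidth.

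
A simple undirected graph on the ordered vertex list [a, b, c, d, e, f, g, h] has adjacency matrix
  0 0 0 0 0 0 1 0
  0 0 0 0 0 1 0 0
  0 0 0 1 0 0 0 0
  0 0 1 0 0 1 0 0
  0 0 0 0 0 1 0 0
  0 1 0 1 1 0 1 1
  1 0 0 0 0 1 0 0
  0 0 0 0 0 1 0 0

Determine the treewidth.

A width-1 tree decomposition is:
Bags: B1 = {e, f}  B2 = {d, f}  B3 = {f, g}  B4 = {c, d}  B5 = {b, f}  B6 = {a, g}  B7 = {f, h}
Tree: B1–B2, B1–B3, B2–B4, B1–B5, B3–B6, B1–B7
The largest bag has 2 vertices, giving width 1; this decomposition certifies tw(G) ≤ 1. Any graph with an edge has treewidth ≥ 1, and G has the edge e–f. Combining the bounds, tw(G) = 1.

1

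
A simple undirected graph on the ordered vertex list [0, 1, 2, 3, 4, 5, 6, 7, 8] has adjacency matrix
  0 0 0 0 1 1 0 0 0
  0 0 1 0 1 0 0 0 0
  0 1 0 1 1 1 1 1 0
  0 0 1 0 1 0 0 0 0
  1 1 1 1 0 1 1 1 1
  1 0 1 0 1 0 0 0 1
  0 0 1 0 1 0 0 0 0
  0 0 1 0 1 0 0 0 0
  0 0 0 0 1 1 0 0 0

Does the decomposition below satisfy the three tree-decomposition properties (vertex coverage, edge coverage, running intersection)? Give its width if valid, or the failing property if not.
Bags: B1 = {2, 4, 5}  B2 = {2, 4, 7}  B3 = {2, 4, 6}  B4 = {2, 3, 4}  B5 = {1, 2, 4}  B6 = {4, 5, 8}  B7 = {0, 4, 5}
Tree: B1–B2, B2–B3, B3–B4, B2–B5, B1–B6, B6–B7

Yes; width 2.

Every vertex of G appears in some bag (union = {0, 1, 2, 3, 4, 5, 6, 7, 8}); every edge is covered by a bag; and for each vertex v the set of bags containing v is connected in the bag tree. The decomposition is therefore valid. The largest bag has 3 vertices, so the width is 2.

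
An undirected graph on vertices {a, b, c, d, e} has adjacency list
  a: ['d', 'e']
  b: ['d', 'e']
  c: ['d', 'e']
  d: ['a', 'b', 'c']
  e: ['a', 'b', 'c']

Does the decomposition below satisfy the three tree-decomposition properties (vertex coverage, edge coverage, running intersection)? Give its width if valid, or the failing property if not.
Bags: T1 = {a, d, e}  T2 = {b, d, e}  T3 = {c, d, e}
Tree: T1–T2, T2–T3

Checking the three conditions: (i) the bags cover all of {a, b, c, d, e}; (ii) for each edge, some bag contains both endpoints; (iii) the bags containing any fixed vertex form a subtree. All hold, so the decomposition is valid with width 3 − 1 = 2.

Yes; width 2.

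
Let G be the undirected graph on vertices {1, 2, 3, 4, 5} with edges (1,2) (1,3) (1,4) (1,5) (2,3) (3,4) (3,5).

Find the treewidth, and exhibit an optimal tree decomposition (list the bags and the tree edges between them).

Treewidth 2.
Bags: B1 = {1, 3, 5}  B2 = {1, 3, 4}  B3 = {1, 2, 3}
Tree: B1–B2, B2–B3

Every bag has size at most 3, so the width is 3 − 1 = 2 and tw(G) ≤ 2. For the lower bound, the 3 vertices {1, 2, 3} are pairwise adjacent, and any tree decomposition puts a clique entirely inside one bag — forcing width ≥ 2. Hence tw(G) = 2 exactly.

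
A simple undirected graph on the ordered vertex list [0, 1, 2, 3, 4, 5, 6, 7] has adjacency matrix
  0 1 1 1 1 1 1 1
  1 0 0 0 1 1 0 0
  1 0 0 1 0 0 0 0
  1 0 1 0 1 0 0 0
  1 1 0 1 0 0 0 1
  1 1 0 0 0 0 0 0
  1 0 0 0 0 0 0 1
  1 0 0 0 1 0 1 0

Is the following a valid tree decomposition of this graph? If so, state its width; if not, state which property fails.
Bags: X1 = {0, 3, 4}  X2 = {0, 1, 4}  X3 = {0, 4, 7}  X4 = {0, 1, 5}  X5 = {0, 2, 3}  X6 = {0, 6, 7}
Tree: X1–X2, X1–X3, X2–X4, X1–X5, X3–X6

Every vertex of G appears in some bag (union = {0, 1, 2, 3, 4, 5, 6, 7}); every edge is covered by a bag; and for each vertex v the set of bags containing v is connected in the bag tree. The decomposition is therefore valid. The largest bag has 3 vertices, so the width is 2.

Yes; width 2.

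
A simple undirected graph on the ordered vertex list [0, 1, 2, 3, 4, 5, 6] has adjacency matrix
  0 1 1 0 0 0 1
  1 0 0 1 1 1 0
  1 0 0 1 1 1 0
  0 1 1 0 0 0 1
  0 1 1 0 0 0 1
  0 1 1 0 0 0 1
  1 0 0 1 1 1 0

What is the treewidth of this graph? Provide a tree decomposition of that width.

Each bag holds 4 vertices, so the decomposition has width 3, which upper-bounds the treewidth. For the lower bound: the 4 vertex sets {2,5}, {0,6}, {1}, {3} are disjoint, each induces a connected subgraph, and every pair is joined by at least one edge of G. Contracting each set to a single vertex therefore yields K_{4} as a minor, and since treewidth is minor-monotone, tw(G) ≥ tw(K_{4}) = 3. The upper and lower bounds meet at 3, so that is the treewidth.

Treewidth 3.
One such decomposition:
Bags: B1 = {1, 2, 5, 6}  B2 = {0, 1, 2, 6}  B3 = {1, 2, 3, 6}  B4 = {1, 2, 4, 6}
Tree: B1–B2, B2–B3, B3–B4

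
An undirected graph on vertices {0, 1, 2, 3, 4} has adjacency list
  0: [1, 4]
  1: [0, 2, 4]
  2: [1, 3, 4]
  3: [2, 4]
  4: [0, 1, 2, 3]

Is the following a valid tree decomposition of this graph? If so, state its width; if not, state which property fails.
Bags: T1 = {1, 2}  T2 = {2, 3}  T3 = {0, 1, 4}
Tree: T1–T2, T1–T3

A tree decomposition must satisfy three properties: every vertex lies in some bag; for every edge, both endpoints lie together in some bag; and for every vertex, the bags containing it form a connected subtree. Here edge (4,2) lies in no bag, so the decomposition is invalid.

No — edge (4,2) lies in no bag.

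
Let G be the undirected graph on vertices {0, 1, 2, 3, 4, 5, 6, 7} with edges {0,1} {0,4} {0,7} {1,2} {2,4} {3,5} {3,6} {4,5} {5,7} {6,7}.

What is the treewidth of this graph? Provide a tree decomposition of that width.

Each bag holds 3 vertices, so the decomposition has width 2, which upper-bounds the treewidth. The edges 1–2–4–0–1 form a cycle, so G is not a tree and its treewidth is at least 2. Hence tw(G) = 2 exactly.

Treewidth 2.
One such decomposition:
Bags: B1 = {0, 1, 2}  B2 = {0, 2, 4}  B3 = {0, 4, 7}  B4 = {4, 5, 7}  B5 = {5, 6, 7}  B6 = {3, 5, 6}
Tree: B1–B2, B2–B3, B3–B4, B4–B5, B5–B6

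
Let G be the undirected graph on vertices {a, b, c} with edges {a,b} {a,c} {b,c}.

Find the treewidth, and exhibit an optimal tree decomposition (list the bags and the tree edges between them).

A single bag containing all 3 vertices is trivially a valid decomposition of width 2. Conversely, {a, b, c} is a clique of size 3, and the vertices of any clique must share a bag in every tree decomposition; so some bag has ≥ 3 vertices and tw(G) ≥ 2. Hence tw(G) = 2 exactly.

Treewidth 2.
Bags: B1 = {a, b, c}
Tree: (single bag)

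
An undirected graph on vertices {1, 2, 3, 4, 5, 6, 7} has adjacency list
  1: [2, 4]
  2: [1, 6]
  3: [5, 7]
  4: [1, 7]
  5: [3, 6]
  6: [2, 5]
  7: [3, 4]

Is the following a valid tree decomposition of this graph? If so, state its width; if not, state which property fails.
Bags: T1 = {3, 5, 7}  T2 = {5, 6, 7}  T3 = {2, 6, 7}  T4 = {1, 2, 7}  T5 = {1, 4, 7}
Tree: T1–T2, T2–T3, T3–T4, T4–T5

Yes; width 2.

Checking the three conditions: (i) the bags cover all of {1, 2, 3, 4, 5, 6, 7}; (ii) for each edge, some bag contains both endpoints; (iii) the bags containing any fixed vertex form a subtree. All hold, so the decomposition is valid with width 3 − 1 = 2.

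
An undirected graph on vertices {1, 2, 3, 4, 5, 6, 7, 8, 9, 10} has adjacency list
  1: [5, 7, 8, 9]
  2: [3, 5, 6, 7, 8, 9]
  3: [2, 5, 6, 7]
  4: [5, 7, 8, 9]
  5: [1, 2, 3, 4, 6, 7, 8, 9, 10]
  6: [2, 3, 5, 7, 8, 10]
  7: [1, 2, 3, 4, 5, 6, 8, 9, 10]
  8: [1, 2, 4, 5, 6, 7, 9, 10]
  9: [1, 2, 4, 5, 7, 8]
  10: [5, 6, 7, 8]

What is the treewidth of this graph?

A width-4 tree decomposition is:
Bags: B1 = {2, 5, 7, 8, 9}  B2 = {2, 5, 6, 7, 8}  B3 = {2, 3, 5, 6, 7}  B4 = {1, 5, 7, 8, 9}  B5 = {5, 6, 7, 8, 10}  B6 = {4, 5, 7, 8, 9}
Tree: B1–B2, B2–B3, B1–B4, B2–B5, B1–B6
The largest bag has 5 vertices, giving width 4; this decomposition certifies tw(G) ≤ 4. Conversely, {1, 5, 7, 8, 9} is a clique of size 5, and the vertices of any clique must share a bag in every tree decomposition; so some bag has ≥ 5 vertices and tw(G) ≥ 4. Therefore the treewidth is 4.

4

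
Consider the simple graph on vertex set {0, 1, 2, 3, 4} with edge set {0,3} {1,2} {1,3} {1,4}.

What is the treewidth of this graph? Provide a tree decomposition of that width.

The largest bag has 2 vertices, giving width 1; this decomposition certifies tw(G) ≤ 1. Any graph with an edge has treewidth ≥ 1, and G has the edge 1–3. Hence tw(G) = 1 exactly.

Treewidth 1.
One optimal decomposition is:
Bags: B1 = {1, 3}  B2 = {0, 3}  B3 = {1, 2}  B4 = {1, 4}
Tree: B1–B2, B1–B3, B1–B4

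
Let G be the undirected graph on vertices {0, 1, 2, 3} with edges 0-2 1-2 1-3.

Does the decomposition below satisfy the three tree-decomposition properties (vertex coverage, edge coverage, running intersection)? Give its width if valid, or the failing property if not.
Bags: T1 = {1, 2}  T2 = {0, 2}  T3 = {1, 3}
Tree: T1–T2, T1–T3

Yes; width 1.

Checking the three conditions: (i) the bags cover all of {0, 1, 2, 3}; (ii) for each edge, some bag contains both endpoints; (iii) the bags containing any fixed vertex form a subtree. All hold, so the decomposition is valid with width 2 − 1 = 1.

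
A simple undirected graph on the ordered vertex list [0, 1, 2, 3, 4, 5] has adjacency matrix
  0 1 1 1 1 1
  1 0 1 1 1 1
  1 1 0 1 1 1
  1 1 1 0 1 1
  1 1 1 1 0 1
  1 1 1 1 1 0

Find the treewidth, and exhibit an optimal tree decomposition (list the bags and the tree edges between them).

A single bag containing all 6 vertices is trivially a valid decomposition of width 5. On the other hand G contains the 6-clique {0, 1, 2, 3, 4, 5}. A clique must lie in a single bag of any decomposition, so no decomposition can have width below 5. The upper and lower bounds meet at 5, so that is the treewidth.

Treewidth 5.
Bags: B1 = {0, 1, 2, 3, 4, 5}
Tree: (single bag)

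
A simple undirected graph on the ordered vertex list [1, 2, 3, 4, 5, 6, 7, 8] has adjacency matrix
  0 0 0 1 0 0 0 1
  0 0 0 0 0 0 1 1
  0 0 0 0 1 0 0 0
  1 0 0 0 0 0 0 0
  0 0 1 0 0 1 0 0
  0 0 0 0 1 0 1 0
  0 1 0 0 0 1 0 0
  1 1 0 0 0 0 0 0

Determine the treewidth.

1

A width-1 tree decomposition is:
Bags: B1 = {1, 4}  B2 = {1, 8}  B3 = {2, 8}  B4 = {2, 7}  B5 = {6, 7}  B6 = {5, 6}  B7 = {3, 5}
Tree: B1–B2, B2–B3, B3–B4, B4–B5, B5–B6, B6–B7
Each bag holds 2 vertices, so the decomposition has width 1, which upper-bounds the treewidth. Since G has at least one edge (e.g. 4–1), it is not an edgeless graph, so tw(G) ≥ 1. Therefore the treewidth is 1.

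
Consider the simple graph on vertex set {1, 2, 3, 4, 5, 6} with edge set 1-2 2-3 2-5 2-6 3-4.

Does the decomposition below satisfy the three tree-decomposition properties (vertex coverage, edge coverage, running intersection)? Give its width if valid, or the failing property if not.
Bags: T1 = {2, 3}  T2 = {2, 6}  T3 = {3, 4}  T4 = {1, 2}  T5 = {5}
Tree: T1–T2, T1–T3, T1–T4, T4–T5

No — edge (2,5) lies in no bag.

A tree decomposition must satisfy three properties: every vertex lies in some bag; for every edge, both endpoints lie together in some bag; and for every vertex, the bags containing it form a connected subtree. Here edge (2,5) lies in no bag, so the decomposition is invalid.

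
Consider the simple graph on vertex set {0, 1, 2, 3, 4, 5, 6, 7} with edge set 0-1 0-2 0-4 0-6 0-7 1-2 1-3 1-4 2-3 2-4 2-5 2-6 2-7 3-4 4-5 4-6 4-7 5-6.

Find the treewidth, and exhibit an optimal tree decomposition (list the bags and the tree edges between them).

Treewidth 3.
Bags: B1 = {0, 2, 4, 6}  B2 = {2, 4, 5, 6}  B3 = {0, 1, 2, 4}  B4 = {1, 2, 3, 4}  B5 = {0, 2, 4, 7}
Tree: B1–B2, B1–B3, B3–B4, B1–B5

Every bag has size at most 4, so the width is 4 − 1 = 3 and tw(G) ≤ 3. On the other hand G contains the 4-clique {0, 1, 2, 4}. A clique must lie in a single bag of any decomposition, so no decomposition can have width below 3. Hence tw(G) = 3 exactly.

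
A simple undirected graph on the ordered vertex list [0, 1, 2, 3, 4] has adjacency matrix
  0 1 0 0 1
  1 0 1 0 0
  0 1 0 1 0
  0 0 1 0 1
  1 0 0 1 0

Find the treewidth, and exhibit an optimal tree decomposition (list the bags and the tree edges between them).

Treewidth 2.
One such decomposition:
Bags: B1 = {0, 1, 4}  B2 = {1, 3, 4}  B3 = {1, 2, 3}
Tree: B1–B2, B2–B3

Each bag holds 3 vertices, so the decomposition has width 2, which upper-bounds the treewidth. The edges 1–0–4–3–2–1 form a cycle, so G is not a tree and its treewidth is at least 2. Combining the bounds, tw(G) = 2.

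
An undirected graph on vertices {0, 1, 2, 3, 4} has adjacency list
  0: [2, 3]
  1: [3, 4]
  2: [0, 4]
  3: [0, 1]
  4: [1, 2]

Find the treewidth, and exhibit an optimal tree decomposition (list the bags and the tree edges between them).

Each bag holds 3 vertices, so the decomposition has width 2, which upper-bounds the treewidth. For the lower bound, G contains the cycle 1–3–0–2–4–1, so G is not a forest; only forests have treewidth ≤ 1, hence tw(G) ≥ 2. Combining the bounds, tw(G) = 2.

Treewidth 2.
Bags: B1 = {0, 1, 3}  B2 = {0, 1, 2}  B3 = {1, 2, 4}
Tree: B1–B2, B2–B3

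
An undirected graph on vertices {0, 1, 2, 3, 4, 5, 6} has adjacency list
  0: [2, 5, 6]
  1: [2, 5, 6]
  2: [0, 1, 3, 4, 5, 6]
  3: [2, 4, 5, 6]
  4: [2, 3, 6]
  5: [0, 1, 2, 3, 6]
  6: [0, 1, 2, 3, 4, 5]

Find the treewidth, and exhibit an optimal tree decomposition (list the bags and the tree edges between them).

Treewidth 3.
Bags: B1 = {1, 2, 5, 6}  B2 = {2, 3, 5, 6}  B3 = {0, 2, 5, 6}  B4 = {2, 3, 4, 6}
Tree: B1–B2, B1–B3, B2–B4

The largest bag has 4 vertices, giving width 3; this decomposition certifies tw(G) ≤ 3. Conversely, {2, 3, 4, 6} is a clique of size 4, and the vertices of any clique must share a bag in every tree decomposition; so some bag has ≥ 4 vertices and tw(G) ≥ 3. Therefore the treewidth is 3.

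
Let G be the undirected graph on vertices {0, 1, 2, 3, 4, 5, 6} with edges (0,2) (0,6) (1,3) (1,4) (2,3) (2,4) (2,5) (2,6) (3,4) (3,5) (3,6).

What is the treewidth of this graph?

2

A width-2 tree decomposition is:
Bags: B1 = {2, 3, 5}  B2 = {2, 3, 6}  B3 = {2, 3, 4}  B4 = {1, 3, 4}  B5 = {0, 2, 6}
Tree: B1–B2, B2–B3, B3–B4, B2–B5
Every bag has size at most 3, so the width is 3 − 1 = 2 and tw(G) ≤ 2. Conversely, {1, 3, 4} is a clique of size 3, and the vertices of any clique must share a bag in every tree decomposition; so some bag has ≥ 3 vertices and tw(G) ≥ 2. Hence tw(G) = 2 exactly.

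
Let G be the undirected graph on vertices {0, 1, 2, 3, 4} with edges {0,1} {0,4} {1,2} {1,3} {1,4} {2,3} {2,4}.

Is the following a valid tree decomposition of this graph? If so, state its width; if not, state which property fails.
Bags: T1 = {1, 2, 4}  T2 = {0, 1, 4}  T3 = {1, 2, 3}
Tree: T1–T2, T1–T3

Checking the three conditions: (i) the bags cover all of {0, 1, 2, 3, 4}; (ii) for each edge, some bag contains both endpoints; (iii) the bags containing any fixed vertex form a subtree. All hold, so the decomposition is valid with width 3 − 1 = 2.

Yes; width 2.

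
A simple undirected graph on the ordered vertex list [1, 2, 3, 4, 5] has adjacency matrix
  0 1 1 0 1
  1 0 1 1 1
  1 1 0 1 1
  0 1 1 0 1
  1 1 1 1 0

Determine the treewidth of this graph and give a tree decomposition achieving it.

Treewidth 3.
One optimal decomposition is:
Bags: B1 = {1, 2, 3, 5}  B2 = {2, 3, 4, 5}
Tree: B1–B2

The largest bag has 4 vertices, giving width 3; this decomposition certifies tw(G) ≤ 3. On the other hand G contains the 4-clique {1, 2, 3, 5}. A clique must lie in a single bag of any decomposition, so no decomposition can have width below 3. Hence tw(G) = 3 exactly.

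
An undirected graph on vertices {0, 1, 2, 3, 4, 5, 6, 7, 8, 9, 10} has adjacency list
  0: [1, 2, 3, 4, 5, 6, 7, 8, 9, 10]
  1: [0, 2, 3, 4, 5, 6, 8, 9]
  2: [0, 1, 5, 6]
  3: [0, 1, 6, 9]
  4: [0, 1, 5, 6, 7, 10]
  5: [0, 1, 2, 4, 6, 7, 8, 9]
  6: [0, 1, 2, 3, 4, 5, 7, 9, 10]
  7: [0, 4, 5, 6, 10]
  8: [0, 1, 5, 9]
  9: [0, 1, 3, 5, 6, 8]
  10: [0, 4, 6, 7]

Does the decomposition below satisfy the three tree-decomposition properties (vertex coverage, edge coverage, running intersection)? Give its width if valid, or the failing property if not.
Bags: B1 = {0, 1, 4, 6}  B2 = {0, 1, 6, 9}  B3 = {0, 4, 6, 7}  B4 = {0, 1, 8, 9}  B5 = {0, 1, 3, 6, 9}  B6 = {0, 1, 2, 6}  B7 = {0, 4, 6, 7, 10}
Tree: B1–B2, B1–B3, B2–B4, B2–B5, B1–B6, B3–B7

No — vertex 5 appears in no bag.

A tree decomposition must satisfy three properties: every vertex lies in some bag; for every edge, both endpoints lie together in some bag; and for every vertex, the bags containing it form a connected subtree. Here vertex 5 appears in no bag, so the decomposition is invalid.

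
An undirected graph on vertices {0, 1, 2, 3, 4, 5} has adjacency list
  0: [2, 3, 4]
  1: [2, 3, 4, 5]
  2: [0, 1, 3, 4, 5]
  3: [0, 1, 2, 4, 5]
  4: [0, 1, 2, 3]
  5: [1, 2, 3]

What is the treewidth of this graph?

3

A width-3 tree decomposition is:
Bags: B1 = {0, 2, 3, 4}  B2 = {1, 2, 3, 4}  B3 = {1, 2, 3, 5}
Tree: B1–B2, B2–B3
Every bag has size at most 4, so the width is 4 − 1 = 3 and tw(G) ≤ 3. For the lower bound, the 4 vertices {0, 2, 3, 4} are pairwise adjacent, and any tree decomposition puts a clique entirely inside one bag — forcing width ≥ 3. Therefore the treewidth is 3.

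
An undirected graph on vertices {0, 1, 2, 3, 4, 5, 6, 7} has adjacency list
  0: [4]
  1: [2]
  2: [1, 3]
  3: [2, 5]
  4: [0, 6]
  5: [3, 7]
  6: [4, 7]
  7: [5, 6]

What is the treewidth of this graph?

A width-1 tree decomposition is:
Bags: B1 = {0, 4}  B2 = {4, 6}  B3 = {6, 7}  B4 = {5, 7}  B5 = {3, 5}  B6 = {2, 3}  B7 = {1, 2}
Tree: B1–B2, B2–B3, B3–B4, B4–B5, B5–B6, B6–B7
Every bag has size at most 2, so the width is 2 − 1 = 1 and tw(G) ≤ 1. Since G has at least one edge (e.g. 0–4), it is not an edgeless graph, so tw(G) ≥ 1. Therefore the treewidth is 1.

1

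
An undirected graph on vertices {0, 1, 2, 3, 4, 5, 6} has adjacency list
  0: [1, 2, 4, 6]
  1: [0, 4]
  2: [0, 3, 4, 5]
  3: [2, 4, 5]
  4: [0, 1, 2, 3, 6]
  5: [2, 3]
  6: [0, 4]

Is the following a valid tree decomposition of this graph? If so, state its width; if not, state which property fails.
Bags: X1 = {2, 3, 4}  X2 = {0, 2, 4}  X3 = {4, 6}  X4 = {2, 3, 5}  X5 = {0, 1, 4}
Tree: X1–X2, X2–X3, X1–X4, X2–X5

A tree decomposition must satisfy three properties: every vertex lies in some bag; for every edge, both endpoints lie together in some bag; and for every vertex, the bags containing it form a connected subtree. Here edge (0,6) lies in no bag, so the decomposition is invalid.

No — edge (0,6) lies in no bag.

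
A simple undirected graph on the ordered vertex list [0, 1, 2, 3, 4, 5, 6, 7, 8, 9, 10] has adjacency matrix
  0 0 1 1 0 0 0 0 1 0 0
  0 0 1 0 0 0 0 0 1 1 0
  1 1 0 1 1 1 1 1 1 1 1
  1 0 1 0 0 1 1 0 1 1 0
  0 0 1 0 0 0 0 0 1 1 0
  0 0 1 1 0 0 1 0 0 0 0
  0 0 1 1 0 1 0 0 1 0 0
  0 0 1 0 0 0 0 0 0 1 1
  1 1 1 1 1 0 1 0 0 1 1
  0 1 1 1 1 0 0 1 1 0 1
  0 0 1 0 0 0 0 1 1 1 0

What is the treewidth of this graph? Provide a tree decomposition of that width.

Every bag has size at most 4, so the width is 4 − 1 = 3 and tw(G) ≤ 3. For the lower bound, the 4 vertices {0, 2, 3, 8} are pairwise adjacent, and any tree decomposition puts a clique entirely inside one bag — forcing width ≥ 3. Therefore the treewidth is 3.

Treewidth 3.
Bags: B1 = {2, 3, 8, 9}  B2 = {2, 8, 9, 10}  B3 = {2, 3, 6, 8}  B4 = {2, 3, 5, 6}  B5 = {1, 2, 8, 9}  B6 = {2, 7, 9, 10}  B7 = {2, 4, 8, 9}  B8 = {0, 2, 3, 8}
Tree: B1–B2, B1–B3, B3–B4, B1–B5, B2–B6, B1–B7, B3–B8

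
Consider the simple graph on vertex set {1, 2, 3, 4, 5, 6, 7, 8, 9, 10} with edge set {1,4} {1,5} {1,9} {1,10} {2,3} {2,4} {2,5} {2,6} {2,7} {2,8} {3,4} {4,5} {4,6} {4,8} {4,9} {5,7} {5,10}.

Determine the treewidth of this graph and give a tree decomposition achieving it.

Each bag holds 3 vertices, so the decomposition has width 2, which upper-bounds the treewidth. For the lower bound, the 3 vertices {1, 5, 10} are pairwise adjacent, and any tree decomposition puts a clique entirely inside one bag — forcing width ≥ 2. The upper and lower bounds meet at 2, so that is the treewidth.

Treewidth 2.
One such decomposition:
Bags: B1 = {2, 4, 5}  B2 = {2, 5, 7}  B3 = {1, 4, 5}  B4 = {2, 4, 8}  B5 = {2, 4, 6}  B6 = {2, 3, 4}  B7 = {1, 4, 9}  B8 = {1, 5, 10}
Tree: B1–B2, B1–B3, B1–B4, B1–B5, B1–B6, B3–B7, B3–B8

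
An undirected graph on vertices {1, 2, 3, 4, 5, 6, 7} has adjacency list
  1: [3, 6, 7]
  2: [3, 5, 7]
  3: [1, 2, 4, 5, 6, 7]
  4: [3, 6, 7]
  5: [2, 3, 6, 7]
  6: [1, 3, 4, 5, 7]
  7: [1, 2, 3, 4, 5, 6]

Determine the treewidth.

A width-3 tree decomposition is:
Bags: B1 = {2, 3, 5, 7}  B2 = {3, 5, 6, 7}  B3 = {3, 4, 6, 7}  B4 = {1, 3, 6, 7}
Tree: B1–B2, B2–B3, B3–B4
Every bag has size at most 4, so the width is 4 − 1 = 3 and tw(G) ≤ 3. For the lower bound, the 4 vertices {2, 3, 5, 7} are pairwise adjacent, and any tree decomposition puts a clique entirely inside one bag — forcing width ≥ 3. The upper and lower bounds meet at 3, so that is the treewidth.

3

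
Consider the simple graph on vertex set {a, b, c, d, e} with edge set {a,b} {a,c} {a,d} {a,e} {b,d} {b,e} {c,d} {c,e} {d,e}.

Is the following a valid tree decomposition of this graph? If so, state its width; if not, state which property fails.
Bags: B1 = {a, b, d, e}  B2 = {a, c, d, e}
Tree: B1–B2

Yes; width 3.

Checking the three conditions: (i) the bags cover all of {a, b, c, d, e}; (ii) for each edge, some bag contains both endpoints; (iii) the bags containing any fixed vertex form a subtree. All hold, so the decomposition is valid with width 4 − 1 = 3.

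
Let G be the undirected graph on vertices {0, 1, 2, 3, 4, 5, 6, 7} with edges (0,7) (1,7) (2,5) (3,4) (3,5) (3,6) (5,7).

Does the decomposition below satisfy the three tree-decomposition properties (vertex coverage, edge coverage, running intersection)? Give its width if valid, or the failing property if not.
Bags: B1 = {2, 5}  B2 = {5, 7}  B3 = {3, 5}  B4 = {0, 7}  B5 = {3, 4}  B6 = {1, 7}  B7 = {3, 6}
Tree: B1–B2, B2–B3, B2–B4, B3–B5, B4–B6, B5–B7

Vertex coverage: the bags together contain {0, 1, 2, 3, 4, 5, 6, 7}, the full vertex set. Edge coverage: each edge of G has both endpoints in at least one bag. Running intersection: for every vertex, the bags containing it form a connected subtree. All three properties hold, so this is a valid tree decomposition of width max|bag| − 1 = 1, and hence tw(G) ≤ 1.

Yes; width 1.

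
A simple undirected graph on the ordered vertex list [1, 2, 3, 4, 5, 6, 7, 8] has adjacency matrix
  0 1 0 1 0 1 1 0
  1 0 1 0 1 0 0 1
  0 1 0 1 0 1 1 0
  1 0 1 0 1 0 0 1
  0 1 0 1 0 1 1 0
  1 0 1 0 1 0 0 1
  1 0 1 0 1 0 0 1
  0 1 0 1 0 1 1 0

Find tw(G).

A width-4 tree decomposition is:
Bags: B1 = {1, 2, 3, 5, 8}  B2 = {1, 3, 4, 5, 8}  B3 = {1, 3, 5, 6, 8}  B4 = {1, 3, 5, 7, 8}
Tree: B1–B2, B2–B3, B3–B4
Each bag holds 5 vertices, so the decomposition has width 4, which upper-bounds the treewidth. For the lower bound: the 5 vertex sets {2,8}, {3,4}, {1,6}, {5}, {7} are disjoint, each induces a connected subgraph, and every pair is joined by at least one edge of G. Contracting each set to a single vertex therefore yields K_{5} as a minor, and since treewidth is minor-monotone, tw(G) ≥ tw(K_{5}) = 4. Hence tw(G) = 4 exactly.

4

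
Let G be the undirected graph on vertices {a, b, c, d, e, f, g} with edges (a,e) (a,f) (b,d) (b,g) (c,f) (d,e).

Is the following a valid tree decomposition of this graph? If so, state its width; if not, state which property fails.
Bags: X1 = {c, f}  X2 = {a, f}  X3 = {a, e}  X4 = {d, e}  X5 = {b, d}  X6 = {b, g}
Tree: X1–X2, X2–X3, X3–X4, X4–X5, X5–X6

Checking the three conditions: (i) the bags cover all of {a, b, c, d, e, f, g}; (ii) for each edge, some bag contains both endpoints; (iii) the bags containing any fixed vertex form a subtree. All hold, so the decomposition is valid with width 2 − 1 = 1.

Yes; width 1.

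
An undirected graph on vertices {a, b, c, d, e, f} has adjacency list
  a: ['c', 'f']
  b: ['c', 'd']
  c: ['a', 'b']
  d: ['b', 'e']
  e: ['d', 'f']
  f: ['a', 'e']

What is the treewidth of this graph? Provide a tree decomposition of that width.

Each bag holds 3 vertices, so the decomposition has width 2, which upper-bounds the treewidth. Since f–a–c–b–d–e–f is a cycle in G, G is not acyclic. Forests are exactly the graphs of treewidth ≤ 1, so tw(G) ≥ 2. The upper and lower bounds meet at 2, so that is the treewidth.

Treewidth 2.
One optimal decomposition is:
Bags: B1 = {a, c, f}  B2 = {b, c, f}  B3 = {b, d, f}  B4 = {d, e, f}
Tree: B1–B2, B2–B3, B3–B4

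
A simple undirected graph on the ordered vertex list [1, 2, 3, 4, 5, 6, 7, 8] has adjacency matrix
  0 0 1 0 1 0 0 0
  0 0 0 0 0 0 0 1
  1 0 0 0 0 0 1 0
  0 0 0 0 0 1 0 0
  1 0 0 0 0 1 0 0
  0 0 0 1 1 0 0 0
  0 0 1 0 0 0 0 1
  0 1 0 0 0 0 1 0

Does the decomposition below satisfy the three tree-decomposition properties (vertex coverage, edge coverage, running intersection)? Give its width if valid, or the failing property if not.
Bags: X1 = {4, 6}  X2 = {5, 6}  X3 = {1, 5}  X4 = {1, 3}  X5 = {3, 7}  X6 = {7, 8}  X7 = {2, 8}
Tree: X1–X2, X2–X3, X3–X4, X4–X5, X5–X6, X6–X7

Yes; width 1.

Every vertex of G appears in some bag (union = {1, 2, 3, 4, 5, 6, 7, 8}); every edge is covered by a bag; and for each vertex v the set of bags containing v is connected in the bag tree. The decomposition is therefore valid. The largest bag has 2 vertices, so the width is 1.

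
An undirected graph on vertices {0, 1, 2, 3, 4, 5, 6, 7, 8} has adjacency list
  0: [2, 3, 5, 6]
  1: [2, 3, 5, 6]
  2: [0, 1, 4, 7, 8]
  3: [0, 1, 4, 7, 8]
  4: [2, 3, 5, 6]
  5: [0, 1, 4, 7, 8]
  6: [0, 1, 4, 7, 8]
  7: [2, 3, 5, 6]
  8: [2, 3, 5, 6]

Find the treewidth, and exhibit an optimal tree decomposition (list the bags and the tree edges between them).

Treewidth 4.
Bags: B1 = {2, 3, 5, 6, 7}  B2 = {0, 2, 3, 5, 6}  B3 = {1, 2, 3, 5, 6}  B4 = {2, 3, 4, 5, 6}  B5 = {2, 3, 5, 6, 8}
Tree: B1–B2, B2–B3, B3–B4, B4–B5

The largest bag has 5 vertices, giving width 4; this decomposition certifies tw(G) ≤ 4. For the lower bound: the 5 vertex sets {5,7}, {0,2}, {1,3}, {6}, {4} are disjoint, each induces a connected subgraph, and every pair is joined by at least one edge of G. Contracting each set to a single vertex therefore yields K_{5} as a minor, and since treewidth is minor-monotone, tw(G) ≥ tw(K_{5}) = 4. Hence tw(G) = 4 exactly.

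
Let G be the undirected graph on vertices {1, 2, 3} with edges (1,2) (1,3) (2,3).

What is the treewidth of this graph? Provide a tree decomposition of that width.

With just one bag of size 3, the width is 3 − 1 = 2, so tw(G) ≤ 2. Conversely, {1, 2, 3} is a clique of size 3, and the vertices of any clique must share a bag in every tree decomposition; so some bag has ≥ 3 vertices and tw(G) ≥ 2. Therefore the treewidth is 2.

Treewidth 2.
One optimal decomposition is:
Bags: B1 = {1, 2, 3}
Tree: (single bag)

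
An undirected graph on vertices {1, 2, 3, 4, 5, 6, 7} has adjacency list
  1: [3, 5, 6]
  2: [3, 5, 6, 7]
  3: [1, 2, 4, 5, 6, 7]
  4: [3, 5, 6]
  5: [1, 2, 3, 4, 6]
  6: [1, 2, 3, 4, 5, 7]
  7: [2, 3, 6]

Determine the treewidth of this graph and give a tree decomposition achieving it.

Treewidth 3.
One optimal decomposition is:
Bags: B1 = {2, 3, 6, 7}  B2 = {2, 3, 5, 6}  B3 = {1, 3, 5, 6}  B4 = {3, 4, 5, 6}
Tree: B1–B2, B2–B3, B3–B4

The largest bag has 4 vertices, giving width 3; this decomposition certifies tw(G) ≤ 3. For the lower bound, the 4 vertices {1, 3, 5, 6} are pairwise adjacent, and any tree decomposition puts a clique entirely inside one bag — forcing width ≥ 3. Therefore the treewidth is 3.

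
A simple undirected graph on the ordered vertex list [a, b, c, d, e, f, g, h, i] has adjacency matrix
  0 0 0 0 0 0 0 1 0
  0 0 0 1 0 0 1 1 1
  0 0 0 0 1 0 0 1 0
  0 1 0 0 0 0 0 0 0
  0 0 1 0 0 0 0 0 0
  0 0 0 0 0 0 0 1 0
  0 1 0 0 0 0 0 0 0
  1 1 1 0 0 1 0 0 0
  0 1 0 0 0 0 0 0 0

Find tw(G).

1

A width-1 tree decomposition is:
Bags: B1 = {b, i}  B2 = {b, h}  B3 = {f, h}  B4 = {a, h}  B5 = {b, d}  B6 = {b, g}  B7 = {c, h}  B8 = {c, e}
Tree: B1–B2, B2–B3, B3–B4, B1–B5, B2–B6, B4–B7, B7–B8
The largest bag has 2 vertices, giving width 1; this decomposition certifies tw(G) ≤ 1. Any graph with an edge has treewidth ≥ 1, and G has the edge b–i. Hence tw(G) = 1 exactly.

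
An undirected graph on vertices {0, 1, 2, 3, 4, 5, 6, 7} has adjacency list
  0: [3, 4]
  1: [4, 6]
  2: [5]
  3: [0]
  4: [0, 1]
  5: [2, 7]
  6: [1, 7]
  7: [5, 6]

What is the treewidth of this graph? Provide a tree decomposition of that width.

Every bag has size at most 2, so the width is 2 − 1 = 1 and tw(G) ≤ 1. Since G has at least one edge (e.g. 3–0), it is not an edgeless graph, so tw(G) ≥ 1. Hence tw(G) = 1 exactly.

Treewidth 1.
Bags: B1 = {0, 3}  B2 = {0, 4}  B3 = {1, 4}  B4 = {1, 6}  B5 = {6, 7}  B6 = {5, 7}  B7 = {2, 5}
Tree: B1–B2, B2–B3, B3–B4, B4–B5, B5–B6, B6–B7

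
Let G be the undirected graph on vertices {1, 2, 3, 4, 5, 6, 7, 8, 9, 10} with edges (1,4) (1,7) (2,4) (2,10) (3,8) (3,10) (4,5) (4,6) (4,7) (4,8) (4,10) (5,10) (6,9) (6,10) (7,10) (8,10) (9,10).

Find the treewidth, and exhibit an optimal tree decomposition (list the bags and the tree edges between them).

Every bag has size at most 3, so the width is 3 − 1 = 2 and tw(G) ≤ 2. For the lower bound, the 3 vertices {1, 4, 7} are pairwise adjacent, and any tree decomposition puts a clique entirely inside one bag — forcing width ≥ 2. The upper and lower bounds meet at 2, so that is the treewidth.

Treewidth 2.
One optimal decomposition is:
Bags: B1 = {4, 6, 10}  B2 = {4, 7, 10}  B3 = {2, 4, 10}  B4 = {1, 4, 7}  B5 = {4, 5, 10}  B6 = {4, 8, 10}  B7 = {3, 8, 10}  B8 = {6, 9, 10}
Tree: B1–B2, B2–B3, B2–B4, B2–B5, B5–B6, B6–B7, B1–B8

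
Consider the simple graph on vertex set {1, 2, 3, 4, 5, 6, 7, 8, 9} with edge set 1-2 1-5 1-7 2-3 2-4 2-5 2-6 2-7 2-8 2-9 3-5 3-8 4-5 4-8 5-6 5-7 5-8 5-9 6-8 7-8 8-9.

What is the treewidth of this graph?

3

A width-3 tree decomposition is:
Bags: B1 = {2, 5, 7, 8}  B2 = {1, 2, 5, 7}  B3 = {2, 3, 5, 8}  B4 = {2, 5, 6, 8}  B5 = {2, 5, 8, 9}  B6 = {2, 4, 5, 8}
Tree: B1–B2, B1–B3, B3–B4, B4–B5, B1–B6
The largest bag has 4 vertices, giving width 3; this decomposition certifies tw(G) ≤ 3. For the lower bound, the 4 vertices {2, 3, 5, 8} are pairwise adjacent, and any tree decomposition puts a clique entirely inside one bag — forcing width ≥ 3. Hence tw(G) = 3 exactly.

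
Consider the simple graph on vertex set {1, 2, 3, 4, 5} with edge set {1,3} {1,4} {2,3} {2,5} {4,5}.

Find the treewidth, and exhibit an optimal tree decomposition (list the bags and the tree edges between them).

Treewidth 2.
One optimal decomposition is:
Bags: B1 = {1, 4, 5}  B2 = {1, 3, 5}  B3 = {2, 3, 5}
Tree: B1–B2, B2–B3

Every bag has size at most 3, so the width is 3 − 1 = 2 and tw(G) ≤ 2. The edges 5–4–1–3–2–5 form a cycle, so G is not a tree and its treewidth is at least 2. The upper and lower bounds meet at 2, so that is the treewidth.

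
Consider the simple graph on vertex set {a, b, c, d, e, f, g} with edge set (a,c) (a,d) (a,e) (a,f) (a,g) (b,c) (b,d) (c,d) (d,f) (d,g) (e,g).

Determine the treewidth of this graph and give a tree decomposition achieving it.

Treewidth 2.
One such decomposition:
Bags: B1 = {a, d, f}  B2 = {a, c, d}  B3 = {a, d, g}  B4 = {a, e, g}  B5 = {b, c, d}
Tree: B1–B2, B2–B3, B3–B4, B2–B5

Every bag has size at most 3, so the width is 3 − 1 = 2 and tw(G) ≤ 2. Conversely, {a, d, g} is a clique of size 3, and the vertices of any clique must share a bag in every tree decomposition; so some bag has ≥ 3 vertices and tw(G) ≥ 2. Therefore the treewidth is 2.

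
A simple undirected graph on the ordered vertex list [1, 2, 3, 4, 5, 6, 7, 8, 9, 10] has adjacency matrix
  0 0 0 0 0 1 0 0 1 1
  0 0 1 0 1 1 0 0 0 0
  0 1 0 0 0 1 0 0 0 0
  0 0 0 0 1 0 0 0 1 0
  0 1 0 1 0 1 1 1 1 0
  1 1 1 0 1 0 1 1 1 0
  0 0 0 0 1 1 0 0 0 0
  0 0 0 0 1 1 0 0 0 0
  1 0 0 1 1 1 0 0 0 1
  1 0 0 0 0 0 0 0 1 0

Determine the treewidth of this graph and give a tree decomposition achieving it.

Treewidth 2.
Bags: B1 = {5, 6, 9}  B2 = {1, 6, 9}  B3 = {5, 6, 7}  B4 = {5, 6, 8}  B5 = {2, 5, 6}  B6 = {1, 9, 10}  B7 = {2, 3, 6}  B8 = {4, 5, 9}
Tree: B1–B2, B1–B3, B1–B4, B1–B5, B2–B6, B5–B7, B1–B8

Each bag holds 3 vertices, so the decomposition has width 2, which upper-bounds the treewidth. Conversely, {1, 9, 10} is a clique of size 3, and the vertices of any clique must share a bag in every tree decomposition; so some bag has ≥ 3 vertices and tw(G) ≥ 2. Hence tw(G) = 2 exactly.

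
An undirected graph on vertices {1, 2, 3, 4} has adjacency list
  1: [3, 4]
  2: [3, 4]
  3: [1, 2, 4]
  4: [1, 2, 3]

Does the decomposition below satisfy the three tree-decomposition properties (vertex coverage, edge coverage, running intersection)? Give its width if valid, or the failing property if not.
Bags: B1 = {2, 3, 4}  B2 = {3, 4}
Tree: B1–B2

No — vertex 1 appears in no bag.

A tree decomposition must satisfy three properties: every vertex lies in some bag; for every edge, both endpoints lie together in some bag; and for every vertex, the bags containing it form a connected subtree. Here vertex 1 appears in no bag, so the decomposition is invalid.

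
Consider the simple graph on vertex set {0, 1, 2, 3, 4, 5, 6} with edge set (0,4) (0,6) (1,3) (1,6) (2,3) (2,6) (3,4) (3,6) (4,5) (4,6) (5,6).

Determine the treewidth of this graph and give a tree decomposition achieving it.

Each bag holds 3 vertices, so the decomposition has width 2, which upper-bounds the treewidth. For the lower bound, the 3 vertices {0, 4, 6} are pairwise adjacent, and any tree decomposition puts a clique entirely inside one bag — forcing width ≥ 2. Combining the bounds, tw(G) = 2.

Treewidth 2.
One optimal decomposition is:
Bags: B1 = {3, 4, 6}  B2 = {0, 4, 6}  B3 = {2, 3, 6}  B4 = {4, 5, 6}  B5 = {1, 3, 6}
Tree: B1–B2, B1–B3, B2–B4, B3–B5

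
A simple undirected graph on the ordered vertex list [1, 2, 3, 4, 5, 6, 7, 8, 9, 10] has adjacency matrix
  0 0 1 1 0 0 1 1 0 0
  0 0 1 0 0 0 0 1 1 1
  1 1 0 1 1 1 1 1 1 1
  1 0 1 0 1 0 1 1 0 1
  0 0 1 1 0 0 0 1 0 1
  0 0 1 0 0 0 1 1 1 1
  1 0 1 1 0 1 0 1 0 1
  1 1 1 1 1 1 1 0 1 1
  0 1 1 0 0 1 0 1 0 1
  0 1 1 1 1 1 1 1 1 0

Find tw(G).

4

A width-4 tree decomposition is:
Bags: B1 = {3, 4, 7, 8, 10}  B2 = {1, 3, 4, 7, 8}  B3 = {3, 6, 7, 8, 10}  B4 = {3, 6, 8, 9, 10}  B5 = {2, 3, 8, 9, 10}  B6 = {3, 4, 5, 8, 10}
Tree: B1–B2, B1–B3, B3–B4, B4–B5, B1–B6
Every bag has size at most 5, so the width is 5 − 1 = 4 and tw(G) ≤ 4. Conversely, {1, 3, 4, 7, 8} is a clique of size 5, and the vertices of any clique must share a bag in every tree decomposition; so some bag has ≥ 5 vertices and tw(G) ≥ 4. Therefore the treewidth is 4.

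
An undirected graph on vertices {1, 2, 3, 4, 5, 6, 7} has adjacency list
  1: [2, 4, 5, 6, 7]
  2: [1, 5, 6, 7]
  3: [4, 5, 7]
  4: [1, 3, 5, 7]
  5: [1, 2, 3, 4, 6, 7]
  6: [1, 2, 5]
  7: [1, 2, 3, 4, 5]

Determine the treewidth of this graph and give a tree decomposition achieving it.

Treewidth 3.
Bags: B1 = {1, 4, 5, 7}  B2 = {1, 2, 5, 7}  B3 = {1, 2, 5, 6}  B4 = {3, 4, 5, 7}
Tree: B1–B2, B2–B3, B1–B4

Each bag holds 4 vertices, so the decomposition has width 3, which upper-bounds the treewidth. On the other hand G contains the 4-clique {1, 2, 5, 6}. A clique must lie in a single bag of any decomposition, so no decomposition can have width below 3. Hence tw(G) = 3 exactly.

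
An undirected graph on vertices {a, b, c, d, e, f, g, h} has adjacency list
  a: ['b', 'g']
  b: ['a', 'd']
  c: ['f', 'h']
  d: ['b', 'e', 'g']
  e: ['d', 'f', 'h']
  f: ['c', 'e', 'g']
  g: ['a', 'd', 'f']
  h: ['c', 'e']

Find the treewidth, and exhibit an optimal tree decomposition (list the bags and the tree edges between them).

The largest bag has 3 vertices, giving width 2; this decomposition certifies tw(G) ≤ 2. Since a–b–d–g–a is a cycle in G, G is not acyclic. Forests are exactly the graphs of treewidth ≤ 1, so tw(G) ≥ 2. Combining the bounds, tw(G) = 2.

Treewidth 2.
One such decomposition:
Bags: B1 = {a, b, g}  B2 = {b, d, g}  B3 = {d, f, g}  B4 = {d, e, f}  B5 = {c, e, f}  B6 = {c, e, h}
Tree: B1–B2, B2–B3, B3–B4, B4–B5, B5–B6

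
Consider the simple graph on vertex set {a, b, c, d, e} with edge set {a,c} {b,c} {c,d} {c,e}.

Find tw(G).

A width-1 tree decomposition is:
Bags: B1 = {c, e}  B2 = {c, d}  B3 = {b, c}  B4 = {a, c}
Tree: B1–B2, B2–B3, B3–B4
Every bag has size at most 2, so the width is 2 − 1 = 1 and tw(G) ≤ 1. G has an edge, so its treewidth is at least 1. The upper and lower bounds meet at 1, so that is the treewidth.

1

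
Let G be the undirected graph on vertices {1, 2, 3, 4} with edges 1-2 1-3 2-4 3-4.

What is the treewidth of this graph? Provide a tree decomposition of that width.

Treewidth 2.
Bags: B1 = {1, 3, 4}  B2 = {1, 2, 4}
Tree: B1–B2

The largest bag has 3 vertices, giving width 2; this decomposition certifies tw(G) ≤ 2. The edges 4–3–1–2–4 form a cycle, so G is not a tree and its treewidth is at least 2. Combining the bounds, tw(G) = 2.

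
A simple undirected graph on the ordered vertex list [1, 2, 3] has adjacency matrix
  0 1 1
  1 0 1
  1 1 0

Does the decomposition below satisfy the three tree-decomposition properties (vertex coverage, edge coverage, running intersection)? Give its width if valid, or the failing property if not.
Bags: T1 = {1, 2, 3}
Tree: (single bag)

Checking the three conditions: (i) the bags cover all of {1, 2, 3}; (ii) for each edge, some bag contains both endpoints; (iii) the bags containing any fixed vertex form a subtree. All hold, so the decomposition is valid with width 3 − 1 = 2.

Yes; width 2.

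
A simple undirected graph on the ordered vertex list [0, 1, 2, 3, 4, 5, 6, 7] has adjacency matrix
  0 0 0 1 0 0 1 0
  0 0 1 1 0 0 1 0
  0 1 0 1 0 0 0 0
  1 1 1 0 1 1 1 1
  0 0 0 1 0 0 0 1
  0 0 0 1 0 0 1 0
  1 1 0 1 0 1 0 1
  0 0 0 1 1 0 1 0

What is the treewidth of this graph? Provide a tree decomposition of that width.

Each bag holds 3 vertices, so the decomposition has width 2, which upper-bounds the treewidth. On the other hand G contains the 3-clique {1, 2, 3}. A clique must lie in a single bag of any decomposition, so no decomposition can have width below 2. The upper and lower bounds meet at 2, so that is the treewidth.

Treewidth 2.
Bags: B1 = {1, 2, 3}  B2 = {1, 3, 6}  B3 = {0, 3, 6}  B4 = {3, 6, 7}  B5 = {3, 5, 6}  B6 = {3, 4, 7}
Tree: B1–B2, B2–B3, B3–B4, B3–B5, B4–B6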